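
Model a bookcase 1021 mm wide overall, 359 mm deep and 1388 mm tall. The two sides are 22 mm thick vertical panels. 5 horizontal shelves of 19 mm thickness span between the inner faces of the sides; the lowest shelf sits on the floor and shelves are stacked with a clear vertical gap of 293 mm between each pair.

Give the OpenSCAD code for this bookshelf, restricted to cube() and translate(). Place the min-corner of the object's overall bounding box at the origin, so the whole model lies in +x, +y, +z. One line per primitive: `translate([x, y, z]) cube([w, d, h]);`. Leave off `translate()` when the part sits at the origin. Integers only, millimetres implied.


cube([22, 359, 1388]);
translate([999, 0, 0]) cube([22, 359, 1388]);
translate([22, 0, 0]) cube([977, 359, 19]);
translate([22, 0, 312]) cube([977, 359, 19]);
translate([22, 0, 624]) cube([977, 359, 19]);
translate([22, 0, 936]) cube([977, 359, 19]);
translate([22, 0, 1248]) cube([977, 359, 19]);


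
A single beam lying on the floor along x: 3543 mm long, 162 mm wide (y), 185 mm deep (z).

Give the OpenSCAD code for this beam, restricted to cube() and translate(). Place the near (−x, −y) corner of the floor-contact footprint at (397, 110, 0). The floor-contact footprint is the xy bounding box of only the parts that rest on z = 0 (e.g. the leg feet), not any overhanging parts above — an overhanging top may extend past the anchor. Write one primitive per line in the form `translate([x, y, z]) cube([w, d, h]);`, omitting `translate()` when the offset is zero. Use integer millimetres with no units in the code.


translate([397, 110, 0]) cube([3543, 162, 185]);


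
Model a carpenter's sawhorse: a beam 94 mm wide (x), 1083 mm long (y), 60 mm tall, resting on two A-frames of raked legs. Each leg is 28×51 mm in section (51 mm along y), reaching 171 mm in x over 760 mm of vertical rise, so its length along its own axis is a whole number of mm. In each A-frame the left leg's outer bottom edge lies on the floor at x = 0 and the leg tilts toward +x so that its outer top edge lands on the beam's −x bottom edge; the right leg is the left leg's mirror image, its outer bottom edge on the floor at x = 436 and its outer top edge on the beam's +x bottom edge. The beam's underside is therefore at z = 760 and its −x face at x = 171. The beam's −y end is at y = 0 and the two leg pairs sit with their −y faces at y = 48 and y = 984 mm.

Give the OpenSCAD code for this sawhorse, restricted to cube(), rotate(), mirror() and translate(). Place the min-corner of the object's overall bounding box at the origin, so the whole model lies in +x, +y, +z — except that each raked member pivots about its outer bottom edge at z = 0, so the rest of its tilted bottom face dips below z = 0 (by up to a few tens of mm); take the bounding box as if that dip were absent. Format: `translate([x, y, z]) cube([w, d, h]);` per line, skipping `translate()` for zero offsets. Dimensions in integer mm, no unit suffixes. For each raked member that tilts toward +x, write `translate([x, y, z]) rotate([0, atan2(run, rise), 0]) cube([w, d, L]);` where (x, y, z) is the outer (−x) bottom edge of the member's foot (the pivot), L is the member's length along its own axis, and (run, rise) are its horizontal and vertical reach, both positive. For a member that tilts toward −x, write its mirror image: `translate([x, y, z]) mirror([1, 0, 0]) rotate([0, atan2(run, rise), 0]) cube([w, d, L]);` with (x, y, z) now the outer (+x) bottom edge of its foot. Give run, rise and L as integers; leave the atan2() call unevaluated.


// leg length = √(171² + 760²) = 779
// right-leg outer foot x = 2·171 + 94 = 436
// beam min-corner = (171, 0, 760)
translate([171, 0, 760]) cube([94, 1083, 60]);
translate([0, 48, 0]) rotate([0, atan2(171, 760), 0]) cube([28, 51, 779]);
translate([436, 48, 0]) mirror([1, 0, 0]) rotate([0, atan2(171, 760), 0]) cube([28, 51, 779]);
translate([0, 984, 0]) rotate([0, atan2(171, 760), 0]) cube([28, 51, 779]);
translate([436, 984, 0]) mirror([1, 0, 0]) rotate([0, atan2(171, 760), 0]) cube([28, 51, 779]);


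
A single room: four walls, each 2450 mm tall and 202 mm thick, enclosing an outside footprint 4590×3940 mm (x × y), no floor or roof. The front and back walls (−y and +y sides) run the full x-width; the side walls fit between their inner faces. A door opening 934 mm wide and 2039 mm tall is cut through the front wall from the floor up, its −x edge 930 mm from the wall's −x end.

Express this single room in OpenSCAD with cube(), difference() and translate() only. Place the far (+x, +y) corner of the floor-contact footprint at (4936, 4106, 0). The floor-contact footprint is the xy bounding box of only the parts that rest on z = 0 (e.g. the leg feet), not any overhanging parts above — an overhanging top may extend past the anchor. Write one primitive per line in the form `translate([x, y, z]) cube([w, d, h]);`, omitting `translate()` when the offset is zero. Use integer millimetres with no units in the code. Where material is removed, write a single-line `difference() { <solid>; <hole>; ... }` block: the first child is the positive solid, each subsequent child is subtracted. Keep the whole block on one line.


difference() { translate([346, 166, 0]) cube([4590, 202, 2450]); translate([1276, 166, 0]) cube([934, 202, 2039]); }
translate([346, 3904, 0]) cube([4590, 202, 2450]);
translate([346, 368, 0]) cube([202, 3536, 2450]);
translate([4734, 368, 0]) cube([202, 3536, 2450]);


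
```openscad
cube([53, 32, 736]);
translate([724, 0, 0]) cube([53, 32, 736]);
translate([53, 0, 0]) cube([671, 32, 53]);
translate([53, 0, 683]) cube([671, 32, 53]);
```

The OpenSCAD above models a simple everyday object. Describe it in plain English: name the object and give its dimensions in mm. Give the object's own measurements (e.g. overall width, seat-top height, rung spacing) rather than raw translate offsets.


A rectangular picture frame lying in the x–z plane (depth along y). The opening is 671 mm wide (x) by 630 mm tall (z), surrounded by a border 53 mm wide on all four sides. The frame is 32 mm deep and is made of two full-height vertical stiles with two horizontal rails fitted between them.


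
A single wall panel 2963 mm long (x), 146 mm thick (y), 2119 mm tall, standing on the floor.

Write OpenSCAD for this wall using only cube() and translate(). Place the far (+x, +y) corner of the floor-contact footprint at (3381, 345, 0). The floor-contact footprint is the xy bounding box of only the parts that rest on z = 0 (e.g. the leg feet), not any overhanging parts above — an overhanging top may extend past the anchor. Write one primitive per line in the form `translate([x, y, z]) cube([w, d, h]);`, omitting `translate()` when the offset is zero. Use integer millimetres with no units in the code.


translate([418, 199, 0]) cube([2963, 146, 2119]);


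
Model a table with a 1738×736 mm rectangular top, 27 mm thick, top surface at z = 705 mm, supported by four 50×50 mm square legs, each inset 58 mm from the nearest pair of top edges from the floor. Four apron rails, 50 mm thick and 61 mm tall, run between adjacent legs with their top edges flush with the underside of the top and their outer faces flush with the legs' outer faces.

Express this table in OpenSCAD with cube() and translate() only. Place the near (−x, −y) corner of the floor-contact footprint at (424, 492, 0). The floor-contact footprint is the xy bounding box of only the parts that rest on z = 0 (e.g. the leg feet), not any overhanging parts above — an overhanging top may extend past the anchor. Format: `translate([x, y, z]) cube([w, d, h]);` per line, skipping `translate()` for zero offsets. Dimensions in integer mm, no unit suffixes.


translate([366, 434, 678]) cube([1738, 736, 27]);
translate([424, 492, 0]) cube([50, 50, 678]);
translate([1996, 492, 0]) cube([50, 50, 678]);
translate([424, 1062, 0]) cube([50, 50, 678]);
translate([1996, 1062, 0]) cube([50, 50, 678]);
translate([474, 492, 617]) cube([1522, 50, 61]);
translate([474, 1062, 617]) cube([1522, 50, 61]);
translate([424, 542, 617]) cube([50, 520, 61]);
translate([1996, 542, 617]) cube([50, 520, 61]);


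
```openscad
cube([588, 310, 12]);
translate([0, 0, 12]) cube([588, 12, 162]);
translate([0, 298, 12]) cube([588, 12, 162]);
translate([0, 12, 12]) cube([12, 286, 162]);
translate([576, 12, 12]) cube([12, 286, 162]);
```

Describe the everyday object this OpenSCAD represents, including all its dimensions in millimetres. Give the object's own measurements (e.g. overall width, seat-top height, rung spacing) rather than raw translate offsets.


An open-topped rectangular box: outside dimensions 588×310×174 mm, with a uniform wall and base thickness of 12 mm. The base is a full 588×310 slab on the floor; four walls sit on top of the base. The front and back walls (the −y and +y sides) span the full width; the two side walls fit between them.


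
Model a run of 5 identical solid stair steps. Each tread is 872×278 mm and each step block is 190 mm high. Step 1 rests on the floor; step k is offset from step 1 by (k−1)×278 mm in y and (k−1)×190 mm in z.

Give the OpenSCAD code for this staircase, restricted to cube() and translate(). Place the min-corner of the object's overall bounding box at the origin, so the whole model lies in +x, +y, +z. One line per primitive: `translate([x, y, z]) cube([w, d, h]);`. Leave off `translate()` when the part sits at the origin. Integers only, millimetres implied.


cube([872, 278, 190]);
translate([0, 278, 190]) cube([872, 278, 190]);
translate([0, 556, 380]) cube([872, 278, 190]);
translate([0, 834, 570]) cube([872, 278, 190]);
translate([0, 1112, 760]) cube([872, 278, 190]);


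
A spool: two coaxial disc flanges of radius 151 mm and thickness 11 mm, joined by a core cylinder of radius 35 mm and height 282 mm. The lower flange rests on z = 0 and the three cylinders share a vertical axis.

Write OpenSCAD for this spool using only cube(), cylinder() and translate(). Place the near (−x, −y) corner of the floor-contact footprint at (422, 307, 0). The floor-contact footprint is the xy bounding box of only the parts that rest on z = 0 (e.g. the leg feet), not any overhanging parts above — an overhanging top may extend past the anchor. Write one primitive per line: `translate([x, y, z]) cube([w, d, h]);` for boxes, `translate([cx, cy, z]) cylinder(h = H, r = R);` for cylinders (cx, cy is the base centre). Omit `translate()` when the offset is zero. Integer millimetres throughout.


translate([573, 458, 0]) cylinder(h = 11, r = 151);
translate([573, 458, 11]) cylinder(h = 282, r = 35);
translate([573, 458, 293]) cylinder(h = 11, r = 151);


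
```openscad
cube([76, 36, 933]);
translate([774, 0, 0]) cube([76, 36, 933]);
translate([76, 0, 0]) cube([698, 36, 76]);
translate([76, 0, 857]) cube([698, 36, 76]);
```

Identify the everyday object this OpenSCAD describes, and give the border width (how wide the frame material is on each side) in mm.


A picture frame. The border width is 76 mm.

Four thin pieces enclosing a rectangular opening — a picture frame. The two full-height stiles are 933 mm tall; the top rail sits at z = 857 and is 76 mm tall, so the border above the opening is 933 − 857 = 76 mm, matching the stile x-width.


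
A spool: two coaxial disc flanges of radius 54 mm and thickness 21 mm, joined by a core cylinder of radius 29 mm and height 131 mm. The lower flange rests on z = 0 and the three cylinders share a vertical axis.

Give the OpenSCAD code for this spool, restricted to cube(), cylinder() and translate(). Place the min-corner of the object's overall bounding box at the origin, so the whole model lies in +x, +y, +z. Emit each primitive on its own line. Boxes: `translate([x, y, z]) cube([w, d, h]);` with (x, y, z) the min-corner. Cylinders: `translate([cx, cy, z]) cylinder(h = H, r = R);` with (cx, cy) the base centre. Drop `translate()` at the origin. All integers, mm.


translate([54, 54, 0]) cylinder(h = 21, r = 54);
translate([54, 54, 21]) cylinder(h = 131, r = 29);
translate([54, 54, 152]) cylinder(h = 21, r = 54);


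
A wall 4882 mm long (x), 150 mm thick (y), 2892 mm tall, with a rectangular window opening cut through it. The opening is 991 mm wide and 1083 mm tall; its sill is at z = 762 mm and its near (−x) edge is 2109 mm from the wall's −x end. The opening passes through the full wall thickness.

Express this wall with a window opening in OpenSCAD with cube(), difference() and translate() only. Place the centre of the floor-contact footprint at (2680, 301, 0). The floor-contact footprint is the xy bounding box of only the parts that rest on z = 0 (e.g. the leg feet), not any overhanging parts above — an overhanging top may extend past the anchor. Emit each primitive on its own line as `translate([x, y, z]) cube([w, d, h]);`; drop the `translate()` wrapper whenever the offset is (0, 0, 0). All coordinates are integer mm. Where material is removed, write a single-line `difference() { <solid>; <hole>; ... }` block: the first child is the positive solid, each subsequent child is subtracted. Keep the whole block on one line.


difference() { translate([239, 226, 0]) cube([4882, 150, 2892]); translate([2348, 226, 762]) cube([991, 150, 1083]); }


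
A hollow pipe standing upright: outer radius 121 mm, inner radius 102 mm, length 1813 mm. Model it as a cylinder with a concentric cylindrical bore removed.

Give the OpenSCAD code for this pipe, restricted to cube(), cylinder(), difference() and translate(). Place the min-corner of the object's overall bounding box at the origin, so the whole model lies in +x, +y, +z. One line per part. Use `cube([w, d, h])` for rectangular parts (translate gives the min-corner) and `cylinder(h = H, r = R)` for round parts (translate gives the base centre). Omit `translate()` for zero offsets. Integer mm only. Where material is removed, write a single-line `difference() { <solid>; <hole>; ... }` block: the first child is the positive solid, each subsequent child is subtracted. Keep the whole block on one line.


difference() { translate([121, 121, 0]) cylinder(h = 1813, r = 121); translate([121, 121, 0]) cylinder(h = 1813, r = 102); }


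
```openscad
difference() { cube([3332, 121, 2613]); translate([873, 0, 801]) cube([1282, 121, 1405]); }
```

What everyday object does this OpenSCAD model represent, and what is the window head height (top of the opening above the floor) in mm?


A wall with a window opening. The window head height is 2206 mm.

A wall with a rectangular opening subtracted — a window. Sill at z = 801, opening 1405 mm tall, so the head is at 801 + 1405 = 2206 mm.


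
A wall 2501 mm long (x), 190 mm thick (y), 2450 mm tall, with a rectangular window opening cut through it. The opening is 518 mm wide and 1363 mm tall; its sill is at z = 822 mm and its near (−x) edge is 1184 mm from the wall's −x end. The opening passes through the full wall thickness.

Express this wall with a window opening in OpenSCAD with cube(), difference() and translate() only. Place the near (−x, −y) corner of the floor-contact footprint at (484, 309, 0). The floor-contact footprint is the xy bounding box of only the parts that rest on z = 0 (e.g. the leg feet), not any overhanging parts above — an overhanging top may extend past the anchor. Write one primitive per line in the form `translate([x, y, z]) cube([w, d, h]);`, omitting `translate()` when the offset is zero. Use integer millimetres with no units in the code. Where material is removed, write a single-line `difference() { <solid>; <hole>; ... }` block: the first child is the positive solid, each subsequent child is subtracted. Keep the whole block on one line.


difference() { translate([484, 309, 0]) cube([2501, 190, 2450]); translate([1668, 309, 822]) cube([518, 190, 1363]); }


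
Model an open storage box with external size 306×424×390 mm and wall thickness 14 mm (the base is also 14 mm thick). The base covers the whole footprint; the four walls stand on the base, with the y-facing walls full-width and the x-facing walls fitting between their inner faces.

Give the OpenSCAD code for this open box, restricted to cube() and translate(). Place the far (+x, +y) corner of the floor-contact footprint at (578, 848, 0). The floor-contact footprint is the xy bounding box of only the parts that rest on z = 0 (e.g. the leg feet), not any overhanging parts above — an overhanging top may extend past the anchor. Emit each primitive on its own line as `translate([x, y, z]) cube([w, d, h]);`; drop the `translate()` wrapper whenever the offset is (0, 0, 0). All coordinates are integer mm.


translate([272, 424, 0]) cube([306, 424, 14]);
translate([272, 424, 14]) cube([306, 14, 376]);
translate([272, 834, 14]) cube([306, 14, 376]);
translate([272, 438, 14]) cube([14, 396, 376]);
translate([564, 438, 14]) cube([14, 396, 376]);


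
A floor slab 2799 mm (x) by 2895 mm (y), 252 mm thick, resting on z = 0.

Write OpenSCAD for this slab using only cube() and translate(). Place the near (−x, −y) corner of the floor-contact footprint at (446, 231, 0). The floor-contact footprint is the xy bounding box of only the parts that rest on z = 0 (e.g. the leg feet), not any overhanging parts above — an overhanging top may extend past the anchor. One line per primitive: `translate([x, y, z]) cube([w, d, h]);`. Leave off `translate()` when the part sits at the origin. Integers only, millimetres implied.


translate([446, 231, 0]) cube([2799, 2895, 252]);


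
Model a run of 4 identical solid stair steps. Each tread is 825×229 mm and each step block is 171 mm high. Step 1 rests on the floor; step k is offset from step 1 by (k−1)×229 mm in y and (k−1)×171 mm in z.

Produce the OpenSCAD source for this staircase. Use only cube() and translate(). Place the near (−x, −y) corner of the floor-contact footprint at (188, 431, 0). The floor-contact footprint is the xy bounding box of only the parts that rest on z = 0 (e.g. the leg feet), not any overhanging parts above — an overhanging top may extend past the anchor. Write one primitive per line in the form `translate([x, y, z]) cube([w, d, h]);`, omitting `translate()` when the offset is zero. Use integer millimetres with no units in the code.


translate([188, 431, 0]) cube([825, 229, 171]);
translate([188, 660, 171]) cube([825, 229, 171]);
translate([188, 889, 342]) cube([825, 229, 171]);
translate([188, 1118, 513]) cube([825, 229, 171]);


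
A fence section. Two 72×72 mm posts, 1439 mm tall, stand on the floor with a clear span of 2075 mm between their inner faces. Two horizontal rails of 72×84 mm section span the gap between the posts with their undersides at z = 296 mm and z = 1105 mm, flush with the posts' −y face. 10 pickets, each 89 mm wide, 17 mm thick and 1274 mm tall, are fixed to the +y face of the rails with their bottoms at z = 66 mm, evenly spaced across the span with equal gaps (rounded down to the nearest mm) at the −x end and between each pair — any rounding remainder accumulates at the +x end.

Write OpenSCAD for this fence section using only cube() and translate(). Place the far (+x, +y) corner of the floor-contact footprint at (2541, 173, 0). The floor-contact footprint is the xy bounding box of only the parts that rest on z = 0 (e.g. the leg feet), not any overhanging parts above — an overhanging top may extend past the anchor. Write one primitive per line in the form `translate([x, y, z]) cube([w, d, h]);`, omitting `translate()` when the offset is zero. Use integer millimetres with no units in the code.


translate([322, 101, 0]) cube([72, 72, 1439]);
translate([2469, 101, 0]) cube([72, 72, 1439]);
translate([394, 101, 296]) cube([2075, 72, 84]);
translate([394, 101, 1105]) cube([2075, 72, 84]);
translate([501, 173, 66]) cube([89, 17, 1274]);
translate([697, 173, 66]) cube([89, 17, 1274]);
translate([893, 173, 66]) cube([89, 17, 1274]);
translate([1089, 173, 66]) cube([89, 17, 1274]);
translate([1285, 173, 66]) cube([89, 17, 1274]);
translate([1481, 173, 66]) cube([89, 17, 1274]);
translate([1677, 173, 66]) cube([89, 17, 1274]);
translate([1873, 173, 66]) cube([89, 17, 1274]);
translate([2069, 173, 66]) cube([89, 17, 1274]);
translate([2265, 173, 66]) cube([89, 17, 1274]);


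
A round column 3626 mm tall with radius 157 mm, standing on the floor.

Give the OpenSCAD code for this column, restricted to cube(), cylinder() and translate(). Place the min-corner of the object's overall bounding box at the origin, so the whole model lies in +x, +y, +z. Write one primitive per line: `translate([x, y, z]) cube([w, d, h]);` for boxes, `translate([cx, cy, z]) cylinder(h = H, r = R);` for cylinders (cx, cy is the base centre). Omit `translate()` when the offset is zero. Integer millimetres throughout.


translate([157, 157, 0]) cylinder(h = 3626, r = 157);


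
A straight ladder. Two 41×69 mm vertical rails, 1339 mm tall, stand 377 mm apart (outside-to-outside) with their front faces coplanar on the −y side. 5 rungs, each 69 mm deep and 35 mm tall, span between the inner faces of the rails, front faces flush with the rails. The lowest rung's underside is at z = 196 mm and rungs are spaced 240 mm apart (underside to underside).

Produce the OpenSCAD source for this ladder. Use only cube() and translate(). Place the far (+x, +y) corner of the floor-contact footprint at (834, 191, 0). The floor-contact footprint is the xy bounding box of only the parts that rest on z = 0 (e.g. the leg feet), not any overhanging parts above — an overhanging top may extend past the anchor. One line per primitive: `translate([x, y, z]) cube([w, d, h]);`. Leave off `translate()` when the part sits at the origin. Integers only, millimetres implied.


// rung span = 377 - 2*41 = 295
// rung[k] z = 196 + k*240
translate([457, 122, 0]) cube([41, 69, 1339]);
translate([793, 122, 0]) cube([41, 69, 1339]);
translate([498, 122, 196]) cube([295, 69, 35]);
translate([498, 122, 436]) cube([295, 69, 35]);
translate([498, 122, 676]) cube([295, 69, 35]);
translate([498, 122, 916]) cube([295, 69, 35]);
translate([498, 122, 1156]) cube([295, 69, 35]);


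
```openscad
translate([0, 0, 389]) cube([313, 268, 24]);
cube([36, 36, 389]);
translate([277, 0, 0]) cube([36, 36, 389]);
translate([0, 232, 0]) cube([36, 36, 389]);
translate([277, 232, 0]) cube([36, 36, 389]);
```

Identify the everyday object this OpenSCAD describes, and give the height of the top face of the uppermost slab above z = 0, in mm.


A stool. The seat height is 413 mm.

A 313×268×24 slab at z = 389 on four corner posts — a stool. The seat top is 389 + 24 = 413 mm.


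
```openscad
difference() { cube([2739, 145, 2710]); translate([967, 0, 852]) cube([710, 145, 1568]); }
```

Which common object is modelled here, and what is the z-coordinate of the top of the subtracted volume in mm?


A wall with a window opening. The window head height is 2420 mm.

A wall with a rectangular opening subtracted — a window. Sill at z = 852, opening 1568 mm tall, so the head is at 852 + 1568 = 2420 mm.


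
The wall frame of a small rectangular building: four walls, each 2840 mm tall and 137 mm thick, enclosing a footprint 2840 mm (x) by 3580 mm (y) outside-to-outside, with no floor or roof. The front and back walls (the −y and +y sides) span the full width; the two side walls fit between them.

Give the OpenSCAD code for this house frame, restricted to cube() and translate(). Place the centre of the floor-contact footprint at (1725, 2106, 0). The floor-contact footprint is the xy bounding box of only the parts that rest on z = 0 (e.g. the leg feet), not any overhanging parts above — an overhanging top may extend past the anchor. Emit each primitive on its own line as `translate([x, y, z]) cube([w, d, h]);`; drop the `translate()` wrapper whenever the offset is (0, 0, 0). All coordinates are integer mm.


translate([305, 316, 0]) cube([2840, 137, 2840]);
translate([305, 3759, 0]) cube([2840, 137, 2840]);
translate([305, 453, 0]) cube([137, 3306, 2840]);
translate([3008, 453, 0]) cube([137, 3306, 2840]);


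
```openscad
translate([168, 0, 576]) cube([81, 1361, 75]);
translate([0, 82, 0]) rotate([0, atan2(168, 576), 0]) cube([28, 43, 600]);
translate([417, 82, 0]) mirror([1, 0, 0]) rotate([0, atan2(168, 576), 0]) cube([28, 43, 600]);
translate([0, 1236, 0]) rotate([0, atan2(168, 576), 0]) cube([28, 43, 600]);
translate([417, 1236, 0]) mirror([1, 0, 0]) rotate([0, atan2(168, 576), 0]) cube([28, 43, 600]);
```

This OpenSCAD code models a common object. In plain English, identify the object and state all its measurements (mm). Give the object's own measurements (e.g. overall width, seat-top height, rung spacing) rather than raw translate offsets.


A sawhorse. A 81×1361×75 mm beam (x, y, z) sits on two A-frame leg pairs. Each pair is two raked legs of 28×43 mm section (43 mm along y) splaying symmetrically in x. Each leg rises 576 mm vertically over 168 mm of horizontal reach and is 600 mm long along its own axis. Every leg's outer bottom edge rests on the floor and its outer top edge meets a bottom edge of the beam — the left legs (tilting toward +x) meet the beam's −x bottom edge, the right legs (their mirror images, tilting toward −x) meet its +x bottom edge — so the leg tops tuck under the beam, the beam's underside is 576 mm above the floor, and the feet are 417 mm apart outside-to-outside with the beam centred between them. The two leg pairs are set in 82 mm from either end of the beam.


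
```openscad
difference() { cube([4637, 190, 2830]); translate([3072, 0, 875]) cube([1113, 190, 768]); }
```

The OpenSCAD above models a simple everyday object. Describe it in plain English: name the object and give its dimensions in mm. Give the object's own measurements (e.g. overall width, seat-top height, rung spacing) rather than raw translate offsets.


A wall 4637 mm long (x), 190 mm thick (y), 2830 mm tall, with a rectangular window opening cut through it. The opening is 1113 mm wide and 768 mm tall; its sill is at z = 875 mm and its near (−x) edge is 3072 mm from the wall's −x end. The opening passes through the full wall thickness.


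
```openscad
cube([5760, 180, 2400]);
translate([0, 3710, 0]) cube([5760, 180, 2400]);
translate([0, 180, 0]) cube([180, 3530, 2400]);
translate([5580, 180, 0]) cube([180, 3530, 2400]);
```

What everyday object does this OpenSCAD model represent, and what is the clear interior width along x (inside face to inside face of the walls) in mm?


A house (or room) frame. The interior width is 5400 mm.

Four 2400 mm walls enclosing a rectangle with no floor or roof — a room or house frame. Outside width is 5760 mm and wall thickness is 180 mm, so the interior width is 5760 − 2 × 180 = 5400 mm.


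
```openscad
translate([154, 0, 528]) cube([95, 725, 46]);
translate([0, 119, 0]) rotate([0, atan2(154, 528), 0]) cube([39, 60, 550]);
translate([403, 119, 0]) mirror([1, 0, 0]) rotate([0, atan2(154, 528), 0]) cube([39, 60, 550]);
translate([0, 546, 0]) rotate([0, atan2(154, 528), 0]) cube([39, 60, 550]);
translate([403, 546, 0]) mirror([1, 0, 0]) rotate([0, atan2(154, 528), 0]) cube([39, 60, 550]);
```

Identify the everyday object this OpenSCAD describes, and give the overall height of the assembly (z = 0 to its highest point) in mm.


A sawhorse. The overall height is 574 mm.

A beam across two mirrored pairs of raked legs — a sawhorse. The beam's underside is at z = 528 (matching the legs' vertical rise in atan2(154, 528)) and the beam is 46 mm tall, so its top is at 528 + 46 = 574 mm. The raked legs top out at the beam's underside, so that is the highest point.


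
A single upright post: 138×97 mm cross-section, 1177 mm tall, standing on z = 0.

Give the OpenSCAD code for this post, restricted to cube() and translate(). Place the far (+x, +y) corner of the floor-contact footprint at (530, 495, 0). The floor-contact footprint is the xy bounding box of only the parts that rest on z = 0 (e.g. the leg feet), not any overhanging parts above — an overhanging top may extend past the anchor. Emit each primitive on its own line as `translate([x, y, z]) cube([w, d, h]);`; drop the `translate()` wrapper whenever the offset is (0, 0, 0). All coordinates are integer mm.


translate([392, 398, 0]) cube([138, 97, 1177]);


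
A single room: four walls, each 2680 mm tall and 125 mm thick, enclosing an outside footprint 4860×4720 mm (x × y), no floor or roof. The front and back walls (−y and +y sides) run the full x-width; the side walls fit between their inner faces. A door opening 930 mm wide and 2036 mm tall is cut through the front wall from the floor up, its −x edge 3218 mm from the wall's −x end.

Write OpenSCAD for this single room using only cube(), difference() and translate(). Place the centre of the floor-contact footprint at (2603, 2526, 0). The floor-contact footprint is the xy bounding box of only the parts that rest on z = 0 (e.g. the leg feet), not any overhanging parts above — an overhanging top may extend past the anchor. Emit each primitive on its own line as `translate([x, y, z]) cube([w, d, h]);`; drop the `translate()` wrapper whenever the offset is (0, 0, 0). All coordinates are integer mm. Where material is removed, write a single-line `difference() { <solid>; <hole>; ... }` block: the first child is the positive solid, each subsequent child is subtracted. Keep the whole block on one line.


difference() { translate([173, 166, 0]) cube([4860, 125, 2680]); translate([3391, 166, 0]) cube([930, 125, 2036]); }
translate([173, 4761, 0]) cube([4860, 125, 2680]);
translate([173, 291, 0]) cube([125, 4470, 2680]);
translate([4908, 291, 0]) cube([125, 4470, 2680]);


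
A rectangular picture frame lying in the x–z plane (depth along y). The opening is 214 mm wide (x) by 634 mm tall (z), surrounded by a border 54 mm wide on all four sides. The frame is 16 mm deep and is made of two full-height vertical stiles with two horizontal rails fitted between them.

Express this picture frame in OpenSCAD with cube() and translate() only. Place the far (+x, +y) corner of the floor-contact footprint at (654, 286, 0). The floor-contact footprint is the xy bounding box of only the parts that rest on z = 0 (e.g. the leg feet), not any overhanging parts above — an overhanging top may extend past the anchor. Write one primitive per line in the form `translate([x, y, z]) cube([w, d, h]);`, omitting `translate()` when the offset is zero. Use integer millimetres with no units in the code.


translate([332, 270, 0]) cube([54, 16, 742]);
translate([600, 270, 0]) cube([54, 16, 742]);
translate([386, 270, 0]) cube([214, 16, 54]);
translate([386, 270, 688]) cube([214, 16, 54]);


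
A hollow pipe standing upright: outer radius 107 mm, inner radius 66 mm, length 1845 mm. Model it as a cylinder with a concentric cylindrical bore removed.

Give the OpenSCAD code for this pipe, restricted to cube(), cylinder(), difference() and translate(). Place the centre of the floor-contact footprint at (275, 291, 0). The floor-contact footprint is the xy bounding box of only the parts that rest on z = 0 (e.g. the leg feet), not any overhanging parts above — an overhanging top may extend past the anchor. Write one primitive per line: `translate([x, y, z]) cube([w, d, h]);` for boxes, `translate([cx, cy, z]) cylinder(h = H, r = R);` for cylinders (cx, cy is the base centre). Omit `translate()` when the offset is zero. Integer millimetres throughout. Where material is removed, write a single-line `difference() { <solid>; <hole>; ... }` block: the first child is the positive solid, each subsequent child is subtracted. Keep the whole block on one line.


difference() { translate([275, 291, 0]) cylinder(h = 1845, r = 107); translate([275, 291, 0]) cylinder(h = 1845, r = 66); }


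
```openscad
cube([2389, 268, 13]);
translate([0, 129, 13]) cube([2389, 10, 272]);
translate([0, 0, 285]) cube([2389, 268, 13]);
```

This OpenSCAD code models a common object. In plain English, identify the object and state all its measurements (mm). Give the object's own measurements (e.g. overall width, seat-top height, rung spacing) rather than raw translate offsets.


An I-beam lying along x, 2389 mm long. Overall section height 298 mm. Two flanges 268 mm wide (y) and 13 mm thick, one on the floor and one at the top; a web 10 mm thick runs between them, centred on the flange width.


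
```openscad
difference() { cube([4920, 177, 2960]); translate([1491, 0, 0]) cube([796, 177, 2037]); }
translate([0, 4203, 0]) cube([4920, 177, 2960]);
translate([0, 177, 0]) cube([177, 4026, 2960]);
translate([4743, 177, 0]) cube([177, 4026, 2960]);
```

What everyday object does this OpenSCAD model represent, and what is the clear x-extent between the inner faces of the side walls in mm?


A single room. The interior width is 4566 mm.

Four walls enclosing a rectangle with a door in the front wall — a room. Outside width 4920 minus two 177 mm walls gives 4566 mm.


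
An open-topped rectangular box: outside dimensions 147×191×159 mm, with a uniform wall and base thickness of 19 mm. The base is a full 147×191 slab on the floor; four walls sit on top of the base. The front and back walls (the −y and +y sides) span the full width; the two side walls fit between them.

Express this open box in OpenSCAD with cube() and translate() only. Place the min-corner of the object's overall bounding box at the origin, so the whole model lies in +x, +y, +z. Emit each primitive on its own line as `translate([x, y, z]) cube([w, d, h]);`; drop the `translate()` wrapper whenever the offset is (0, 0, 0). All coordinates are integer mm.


cube([147, 191, 19]);
translate([0, 0, 19]) cube([147, 19, 140]);
translate([0, 172, 19]) cube([147, 19, 140]);
translate([0, 19, 19]) cube([19, 153, 140]);
translate([128, 19, 19]) cube([19, 153, 140]);


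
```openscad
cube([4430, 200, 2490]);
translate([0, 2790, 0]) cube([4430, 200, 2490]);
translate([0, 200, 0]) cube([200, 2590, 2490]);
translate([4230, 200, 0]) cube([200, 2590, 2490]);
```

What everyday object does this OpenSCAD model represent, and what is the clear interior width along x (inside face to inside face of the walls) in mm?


A house (or room) frame. The interior width is 4030 mm.

Four 2490 mm walls enclosing a rectangle with no floor or roof — a room or house frame. Outside width is 4430 mm and wall thickness is 200 mm, so the interior width is 4430 − 2 × 200 = 4030 mm.


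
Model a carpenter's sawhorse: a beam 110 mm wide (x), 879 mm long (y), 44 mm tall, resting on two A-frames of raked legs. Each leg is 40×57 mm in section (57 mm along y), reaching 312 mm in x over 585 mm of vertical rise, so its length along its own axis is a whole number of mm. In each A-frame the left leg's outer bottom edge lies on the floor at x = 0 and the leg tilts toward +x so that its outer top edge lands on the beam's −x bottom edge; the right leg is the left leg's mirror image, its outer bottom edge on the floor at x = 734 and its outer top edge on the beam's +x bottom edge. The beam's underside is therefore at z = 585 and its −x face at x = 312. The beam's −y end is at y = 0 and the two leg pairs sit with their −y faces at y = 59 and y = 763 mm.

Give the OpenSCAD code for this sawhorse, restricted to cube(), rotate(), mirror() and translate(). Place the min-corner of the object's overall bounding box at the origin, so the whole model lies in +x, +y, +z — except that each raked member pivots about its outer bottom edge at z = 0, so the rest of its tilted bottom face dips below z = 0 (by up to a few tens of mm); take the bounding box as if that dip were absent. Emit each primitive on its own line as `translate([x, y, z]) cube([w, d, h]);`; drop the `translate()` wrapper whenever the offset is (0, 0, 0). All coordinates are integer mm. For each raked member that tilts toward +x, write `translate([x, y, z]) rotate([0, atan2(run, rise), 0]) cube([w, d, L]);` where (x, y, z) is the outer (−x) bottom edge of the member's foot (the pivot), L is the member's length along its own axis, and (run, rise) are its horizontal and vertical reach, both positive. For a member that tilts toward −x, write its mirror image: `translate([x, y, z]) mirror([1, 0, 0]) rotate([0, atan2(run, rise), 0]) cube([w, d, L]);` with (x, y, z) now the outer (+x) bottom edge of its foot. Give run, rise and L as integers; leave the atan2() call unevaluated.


// leg length = √(312² + 585²) = 663
// right-leg outer foot x = 2·312 + 110 = 734
// beam min-corner = (312, 0, 585)
translate([312, 0, 585]) cube([110, 879, 44]);
translate([0, 59, 0]) rotate([0, atan2(312, 585), 0]) cube([40, 57, 663]);
translate([734, 59, 0]) mirror([1, 0, 0]) rotate([0, atan2(312, 585), 0]) cube([40, 57, 663]);
translate([0, 763, 0]) rotate([0, atan2(312, 585), 0]) cube([40, 57, 663]);
translate([734, 763, 0]) mirror([1, 0, 0]) rotate([0, atan2(312, 585), 0]) cube([40, 57, 663]);


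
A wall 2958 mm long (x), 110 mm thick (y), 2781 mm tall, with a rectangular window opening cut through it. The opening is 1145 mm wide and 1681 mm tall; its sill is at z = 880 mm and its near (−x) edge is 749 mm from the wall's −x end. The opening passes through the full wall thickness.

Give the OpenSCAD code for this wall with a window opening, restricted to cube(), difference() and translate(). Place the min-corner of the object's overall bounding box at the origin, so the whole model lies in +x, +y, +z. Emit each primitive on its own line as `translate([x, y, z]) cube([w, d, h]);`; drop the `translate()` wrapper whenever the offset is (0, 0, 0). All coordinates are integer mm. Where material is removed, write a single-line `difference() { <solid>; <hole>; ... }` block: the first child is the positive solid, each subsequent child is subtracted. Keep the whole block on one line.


difference() { cube([2958, 110, 2781]); translate([749, 0, 880]) cube([1145, 110, 1681]); }


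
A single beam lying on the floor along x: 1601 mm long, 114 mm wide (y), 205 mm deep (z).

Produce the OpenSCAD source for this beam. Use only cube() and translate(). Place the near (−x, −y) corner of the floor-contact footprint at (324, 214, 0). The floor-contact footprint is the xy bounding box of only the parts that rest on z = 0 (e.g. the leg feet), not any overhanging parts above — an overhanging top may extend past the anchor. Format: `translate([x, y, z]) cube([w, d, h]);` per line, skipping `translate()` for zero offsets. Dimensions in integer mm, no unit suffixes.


translate([324, 214, 0]) cube([1601, 114, 205]);


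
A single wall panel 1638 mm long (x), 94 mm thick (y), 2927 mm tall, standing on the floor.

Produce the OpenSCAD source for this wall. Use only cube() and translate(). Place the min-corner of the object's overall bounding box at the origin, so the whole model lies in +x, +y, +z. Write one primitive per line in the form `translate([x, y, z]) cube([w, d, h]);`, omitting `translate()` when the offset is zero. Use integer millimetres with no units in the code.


cube([1638, 94, 2927]);


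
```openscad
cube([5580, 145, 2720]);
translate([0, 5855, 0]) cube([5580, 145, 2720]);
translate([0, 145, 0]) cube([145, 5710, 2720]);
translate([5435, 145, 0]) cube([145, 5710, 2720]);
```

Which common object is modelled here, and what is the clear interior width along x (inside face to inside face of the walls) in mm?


A house (or room) frame. The interior width is 5290 mm.

Four 2720 mm walls enclosing a rectangle with no floor or roof — a room or house frame. Outside width is 5580 mm and wall thickness is 145 mm, so the interior width is 5580 − 2 × 145 = 5290 mm.


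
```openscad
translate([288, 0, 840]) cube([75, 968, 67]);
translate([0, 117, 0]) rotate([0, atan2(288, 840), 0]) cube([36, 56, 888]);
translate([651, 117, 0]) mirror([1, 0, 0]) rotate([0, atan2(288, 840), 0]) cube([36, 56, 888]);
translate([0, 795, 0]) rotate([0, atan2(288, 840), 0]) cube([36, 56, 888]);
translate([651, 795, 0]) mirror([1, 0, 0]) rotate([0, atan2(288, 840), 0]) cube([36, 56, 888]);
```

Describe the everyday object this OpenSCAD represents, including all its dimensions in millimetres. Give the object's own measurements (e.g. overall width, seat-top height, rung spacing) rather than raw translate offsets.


A sawhorse. A 75×968×67 mm beam (x, y, z) sits on two A-frame leg pairs. Each pair is two raked legs of 36×56 mm section (56 mm along y) splaying symmetrically in x. Each leg rises 840 mm vertically over 288 mm of horizontal reach and is 888 mm long along its own axis. Every leg's outer bottom edge rests on the floor and its outer top edge meets a bottom edge of the beam — the left legs (tilting toward +x) meet the beam's −x bottom edge, the right legs (their mirror images, tilting toward −x) meet its +x bottom edge — so the leg tops tuck under the beam, the beam's underside is 840 mm above the floor, and the feet are 651 mm apart outside-to-outside with the beam centred between them. The two leg pairs are set in 117 mm from either end of the beam.
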